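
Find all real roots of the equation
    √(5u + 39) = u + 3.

Square both sides: 5u + 39 = (u + 3)².
Expand and rearrange: u² + u - 30 = 0.
Solving gives u = 5 or u = -6.
Check each candidate in the original equation:
  u = 5: √(64) = 8, while u + 3 = 8 — valid.
  u = -6: √(9) = 3, while u + 3 = -3 — extraneous.

u = 5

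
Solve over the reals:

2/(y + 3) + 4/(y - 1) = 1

y = -2.1231 or y = 6.1231

Multiply both sides by (y + 3)(y - 1):
2(y - 1) + 4(y + 3) = (y + 3)(y - 1).
Expand and collect terms: y² - 4y - 13 = 0.
By the quadratic formula, y = (4 ± √68) / 2, so y ≈ 6.1231 or y ≈ -2.1231.
Neither value makes a denominator zero (y ≠ -3, y ≠ 1), so both are valid.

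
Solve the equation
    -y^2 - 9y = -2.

Rearrange to standard form: -y^2 - 9y + 2 = 0.
Discriminant: (-9)^2 - 4*(-1)*2 = 89.
Quadratic formula: y = (9 +/- sqrt(89)) / (-2).
So y = -sqrt(89)/2 - 9/2 ~= -9.217 or y = -9/2 + sqrt(89)/2 ~= 0.217.

y = -9.217 or y = 0.217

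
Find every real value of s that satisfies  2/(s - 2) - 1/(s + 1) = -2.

Multiply both sides by (s - 2)(s + 1):
2(s + 1) - (s - 2) = -2(s - 2)(s + 1).
Expand and collect terms: -2s² + s = 0.
Factor or apply the quadratic formula: s = 0 or s = 0.5.
Neither value makes a denominator zero (s ≠ 2, s ≠ -1), so both are valid.

s = 0 or s = 0.5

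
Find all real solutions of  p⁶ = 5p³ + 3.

Let u = p³. The equation becomes u² - 5u - 3 = 0.
By the quadratic formula, u = 5/2 + √(37)/2 or u = 5/2 - √(37)/2.
p³ = 5/2 + √(37)/2 gives p = ∛(5/2 + √(37)/2) ≈ 1.7696.
p³ = 5/2 - √(37)/2 gives p = -∛(-5/2 + √(37)/2) ≈ -0.815.

p = -0.815 or p = 1.7696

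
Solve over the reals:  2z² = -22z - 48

z = -8 or z = -3

Bring every term to one side: 2z² + 22z + 48 = 0.
Factor: 2(z + 3)(z + 8) = 0.
So z = -3 or z = -8.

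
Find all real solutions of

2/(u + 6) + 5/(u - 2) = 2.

Multiply both sides by (u + 6)(u - 2):
2(u - 2) + 5(u + 6) = 2(u + 6)(u - 2).
Expand and collect terms: 2u^2 + u - 50 = 0.
By the quadratic formula, u = (-1 +/- sqrt(401)) / 4, so u ~= 4.7562 or u ~= -5.2562.
Neither value makes a denominator zero (u != -6, u != 2), so both are valid.

u = -5.2562 or u = 4.7562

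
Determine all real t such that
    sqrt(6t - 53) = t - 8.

t = 9 or t = 13

Square both sides: 6t - 53 = (t - 8)^2.
Expand and rearrange: t^2 - 22t + 117 = 0.
Solving gives t = 13 or t = 9.
Check each candidate in the original equation:
  t = 13: sqrt(25) = 5, while t - 8 = 5 — valid.
  t = 9: sqrt(1) = 1, while t - 8 = 1 — valid.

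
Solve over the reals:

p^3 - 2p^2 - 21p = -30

Rearrange: p^3 - 2p^2 - 21p + 30 = 0.
Possible rational roots are divisors of 30. Testing p = 5 gives 0, so (p - 5) is a factor.
Divide: p^3 - 2p^2 - 21p + 30 = (p - 5)(p^2 + 3p - 6).
Apply the quadratic formula to p^2 + 3p - 6 = 0: p = (-3 +/- sqrt(33))/2, i.e. p ~= 1.3723 or p ~= -4.3723.

p = -4.3723 or p = 1.3723 or p = 5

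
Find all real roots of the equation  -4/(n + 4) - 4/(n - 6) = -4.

n = -3.099 or n = 7.099

Multiply both sides by (n + 4)(n - 6):
-4(n - 6) - 4(n + 4) = -4(n + 4)(n - 6).
Expand and collect terms: -4n^2 + 16n + 88 = 0.
By the quadratic formula, n = (-16 +/- sqrt(1664)) / -8, so n ~= -3.099 or n ~= 7.099.
Neither value makes a denominator zero (n != -4, n != 6), so both are valid.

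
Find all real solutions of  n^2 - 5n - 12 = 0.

n = -1.772 or n = 6.772

Discriminant: (-5)^2 - 4*1*(-12) = 73.
Quadratic formula: n = (5 +/- sqrt(73)) / 2.
So n = 5/2 + sqrt(73)/2 ~= 6.772 or n = 5/2 - sqrt(73)/2 ~= -1.772.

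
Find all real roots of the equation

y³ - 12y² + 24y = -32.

y = -0.899 or y = 4 or y = 8.899

Rearrange: y³ - 12y² + 24y + 32 = 0.
Possible rational roots are divisors of 32. Testing y = 4 gives 0, so (y - 4) is a factor.
Divide: y³ - 12y² + 24y + 32 = (y - 4)(y² - 8y - 8).
Apply the quadratic formula to y² - 8y - 8 = 0: y = (8 ± √96)/2, i.e. y ≈ 8.899 or y ≈ -0.899.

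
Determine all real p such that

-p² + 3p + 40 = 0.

p = -5 or p = 8

Factor: -1(p - 8)(p + 5) = 0.
So p = 8 or p = -5.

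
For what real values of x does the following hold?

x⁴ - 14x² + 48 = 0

x = -2.8284 or x = -2.4495 or x = 2.4495 or x = 2.8284

Let u = x². The equation becomes u² - 14u + 48 = 0.
Factor: (u - 6)(u - 8) = 0, so u = 6 or u = 8.
x² = 6 gives x = ±√(6) ≈ ±2.4495.
x² = 8 gives x = ±2·√(2) ≈ ±2.8284.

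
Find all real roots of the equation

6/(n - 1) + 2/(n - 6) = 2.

n = 3.2087 or n = 7.7913

Multiply both sides by (n - 1)(n - 6):
6(n - 6) + 2(n - 1) = 2(n - 1)(n - 6).
Expand and collect terms: 2n^2 - 22n + 50 = 0.
By the quadratic formula, n = (22 +/- sqrt(84)) / 4, so n ~= 7.7913 or n ~= 3.2087.
Neither value makes a denominator zero (n != 1, n != 6), so both are valid.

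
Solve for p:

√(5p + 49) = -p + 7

p = 0

Square both sides: 5p + 49 = (-p + 7)².
Expand and rearrange: p² - 19p = 0.
Solving gives p = 19 or p = 0.
Check each candidate in the original equation:
  p = 19: √(144) = 12, while -p + 7 = -12 — extraneous.
  p = 0: √(49) = 7, while -p + 7 = 7 — valid.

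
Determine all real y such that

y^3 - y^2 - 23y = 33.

Rearrange: y^3 - y^2 - 23y - 33 = 0.
Possible rational roots are divisors of -33. Testing y = -3 gives 0, so (y + 3) is a factor.
Divide: y^3 - y^2 - 23y - 33 = (y + 3)(y^2 - 4y - 11).
Apply the quadratic formula to y^2 - 4y - 11 = 0: y = (4 +/- sqrt(60))/2, i.e. y ~= 5.873 or y ~= -1.873.

y = -3 or y = -1.873 or y = 5.873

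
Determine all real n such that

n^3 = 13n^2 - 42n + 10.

n = 0.2583 or n = 5 or n = 7.7417

Rearrange: n^3 - 13n^2 + 42n - 10 = 0.
Possible rational roots are divisors of -10. Testing n = 5 gives 0, so (n - 5) is a factor.
Divide: n^3 - 13n^2 + 42n - 10 = (n - 5)(n^2 - 8n + 2).
Apply the quadratic formula to n^2 - 8n + 2 = 0: n = (8 +/- sqrt(56))/2, i.e. n ~= 7.7417 or n ~= 0.2583.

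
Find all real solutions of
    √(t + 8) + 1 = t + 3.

Isolate the radical: √(t + 8) = t + 2.
Square both sides: t + 8 = (t + 2)².
Expand and rearrange: t² + 3t - 4 = 0.
Solving gives t = 1 or t = -4.
Check each candidate in the original equation:
  t = 1: √(9) = 3, while t + 2 = 3 — valid.
  t = -4: √(4) = 2, while t + 2 = -2 — extraneous.

t = 1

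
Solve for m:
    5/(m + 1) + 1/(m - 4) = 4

m = 0.1733 or m = 4.3267

Multiply both sides by (m + 1)(m - 4):
5(m - 4) + (m + 1) = 4(m + 1)(m - 4).
Expand and collect terms: 4m^2 - 18m + 3 = 0.
By the quadratic formula, m = (18 +/- sqrt(276)) / 8, so m ~= 4.3267 or m ~= 0.1733.
Neither value makes a denominator zero (m != -1, m != 4), so both are valid.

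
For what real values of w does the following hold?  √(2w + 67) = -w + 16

w = 7

Square both sides: 2w + 67 = (-w + 16)².
Expand and rearrange: w² - 34w + 189 = 0.
Solving gives w = 27 or w = 7.
Check each candidate in the original equation:
  w = 27: √(121) = 11, while -w + 16 = -11 — extraneous.
  w = 7: √(81) = 9, while -w + 16 = 9 — valid.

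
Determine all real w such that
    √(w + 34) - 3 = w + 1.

w = 2

Isolate the radical: √(w + 34) = w + 4.
Square both sides: w + 34 = (w + 4)².
Expand and rearrange: w² + 7w - 18 = 0.
Solving gives w = 2 or w = -9.
Check each candidate in the original equation:
  w = 2: √(36) = 6, while w + 4 = 6 — valid.
  w = -9: √(25) = 5, while w + 4 = -5 — extraneous.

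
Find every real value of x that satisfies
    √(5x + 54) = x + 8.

Square both sides: 5x + 54 = (x + 8)².
Expand and rearrange: x² + 11x + 10 = 0.
Solving gives x = -1 or x = -10.
Check each candidate in the original equation:
  x = -1: √(49) = 7, while x + 8 = 7 — valid.
  x = -10: √(4) = 2, while x + 8 = -2 — extraneous.

x = -1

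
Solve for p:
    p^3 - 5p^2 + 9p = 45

Rearrange: p^3 - 5p^2 + 9p - 45 = 0.
Possible rational roots are divisors of -45. Testing p = 5 gives 0, so (p - 5) is a factor.
Divide: p^3 - 5p^2 + 9p - 45 = (p - 5)(p^2 + 9).
The quadratic p^2 + 9 has discriminant -36 < 0, so no further real roots.

p = 5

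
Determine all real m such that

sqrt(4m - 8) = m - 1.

Square both sides: 4m - 8 = (m - 1)^2.
Expand and rearrange: m^2 - 6m + 9 = 0.
This gives the repeated root m = 3.
Check in the original equation:
  m = 3: sqrt(4) = 2, while m - 1 = 2 — valid.

m = 3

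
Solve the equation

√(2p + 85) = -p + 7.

p = -2

Square both sides: 2p + 85 = (-p + 7)².
Expand and rearrange: p² - 16p - 36 = 0.
Solving gives p = 18 or p = -2.
Check each candidate in the original equation:
  p = 18: √(121) = 11, while -p + 7 = -11 — extraneous.
  p = -2: √(81) = 9, while -p + 7 = 9 — valid.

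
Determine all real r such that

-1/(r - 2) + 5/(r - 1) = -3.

Multiply both sides by (r - 2)(r - 1):
-(r - 1) + 5(r - 2) = -3(r - 2)(r - 1).
Expand and collect terms: -3r² + 5r + 3 = 0.
By the quadratic formula, r = (-5 ± √61) / -6, so r ≈ -0.4684 or r ≈ 2.135.
Neither value makes a denominator zero (r ≠ 2, r ≠ 1), so both are valid.

r = -0.4684 or r = 2.135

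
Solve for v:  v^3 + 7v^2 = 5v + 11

Rearrange: v^3 + 7v^2 - 5v - 11 = 0.
Possible rational roots are divisors of -11. Testing v = -1 gives 0, so (v + 1) is a factor.
Divide: v^3 + 7v^2 - 5v - 11 = (v + 1)(v^2 + 6v - 11).
Apply the quadratic formula to v^2 + 6v - 11 = 0: v = (-6 +/- sqrt(80))/2, i.e. v ~= 1.4721 or v ~= -7.4721.

v = -7.4721 or v = -1 or v = 1.4721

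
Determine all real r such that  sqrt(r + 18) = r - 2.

r = 7

Square both sides: r + 18 = (r - 2)^2.
Expand and rearrange: r^2 - 5r - 14 = 0.
Solving gives r = 7 or r = -2.
Check each candidate in the original equation:
  r = 7: sqrt(25) = 5, while r - 2 = 5 — valid.
  r = -2: sqrt(16) = 4, while r - 2 = -4 — extraneous.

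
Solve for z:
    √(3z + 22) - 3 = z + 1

Isolate the radical: √(3z + 22) = z + 4.
Square both sides: 3z + 22 = (z + 4)².
Expand and rearrange: z² + 5z - 6 = 0.
Solving gives z = 1 or z = -6.
Check each candidate in the original equation:
  z = 1: √(25) = 5, while z + 4 = 5 — valid.
  z = -6: √(4) = 2, while z + 4 = -2 — extraneous.

z = 1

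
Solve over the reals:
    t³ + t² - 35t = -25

Rearrange: t³ + t² - 35t + 25 = 0.
Possible rational roots are divisors of 25. Testing t = 5 gives 0, so (t - 5) is a factor.
Divide: t³ + t² - 35t + 25 = (t - 5)(t² + 6t - 5).
Apply the quadratic formula to t² + 6t - 5 = 0: t = (-6 ± √56)/2, i.e. t ≈ 0.7417 or t ≈ -6.7417.

t = -6.7417 or t = 0.7417 or t = 5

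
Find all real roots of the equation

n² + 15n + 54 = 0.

n = -9 or n = -6

Factor: (n + 6)(n + 9) = 0.
So n = -6 or n = -9.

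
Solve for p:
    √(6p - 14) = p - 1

Square both sides: 6p - 14 = (p - 1)².
Expand and rearrange: p² - 8p + 15 = 0.
Solving gives p = 5 or p = 3.
Check each candidate in the original equation:
  p = 5: √(16) = 4, while p - 1 = 4 — valid.
  p = 3: √(4) = 2, while p - 1 = 2 — valid.

p = 3 or p = 5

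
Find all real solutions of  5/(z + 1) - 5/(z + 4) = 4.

Multiply both sides by (z + 1)(z + 4):
5(z + 4) - 5(z + 1) = 4(z + 1)(z + 4).
Expand and collect terms: 4z² + 20z + 1 = 0.
By the quadratic formula, z = (-20 ± √384) / 8, so z ≈ -0.0505 or z ≈ -4.9495.
Neither value makes a denominator zero (z ≠ -1, z ≠ -4), so both are valid.

z = -4.9495 or z = -0.0505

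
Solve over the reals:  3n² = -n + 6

n = -1.5907 or n = 1.2573

Rearrange to standard form: 3n² + n - 6 = 0.
Discriminant: (1)² − 4·3·(-6) = 73.
Quadratic formula: n = (-1 ± √73) / 6.
So n = -1/6 + √(73)/6 ≈ 1.2573 or n = -√(73)/6 - 1/6 ≈ -1.5907.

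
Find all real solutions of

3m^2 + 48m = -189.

Bring every term to one side: 3m^2 + 48m + 189 = 0.
Factor: 3(m + 9)(m + 7) = 0.
So m = -9 or m = -7.

m = -9 or m = -7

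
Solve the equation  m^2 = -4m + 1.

m = -4.2361 or m = 0.2361

Rearrange to standard form: m^2 + 4m - 1 = 0.
Discriminant: (4)^2 - 4*1*(-1) = 20.
Quadratic formula: m = (-4 +/- sqrt(20)) / 2.
So m = -2 + sqrt(5) ~= 0.2361 or m = -sqrt(5) - 2 ~= -4.2361.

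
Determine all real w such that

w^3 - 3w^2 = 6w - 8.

Rearrange: w^3 - 3w^2 - 6w + 8 = 0.
Possible rational roots are divisors of 8. Testing w = 4 gives 0, so (w - 4) is a factor.
Divide: w^3 - 3w^2 - 6w + 8 = (w - 4)(w^2 + w - 2).
Factor the quadratic: w = 1 or w = -2.

w = -2 or w = 1 or w = 4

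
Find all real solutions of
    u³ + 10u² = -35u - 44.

u = -4

Rearrange: u³ + 10u² + 35u + 44 = 0.
Possible rational roots are divisors of 44. Testing u = -4 gives 0, so (u + 4) is a factor.
Divide: u³ + 10u² + 35u + 44 = (u + 4)(u² + 6u + 11).
The quadratic u² + 6u + 11 has discriminant -8 < 0, so no further real roots.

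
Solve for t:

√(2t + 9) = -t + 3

t = 0

Square both sides: 2t + 9 = (-t + 3)².
Expand and rearrange: t² - 8t = 0.
Solving gives t = 8 or t = 0.
Check each candidate in the original equation:
  t = 8: √(25) = 5, while -t + 3 = -5 — extraneous.
  t = 0: √(9) = 3, while -t + 3 = 3 — valid.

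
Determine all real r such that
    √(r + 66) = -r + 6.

Square both sides: r + 66 = (-r + 6)².
Expand and rearrange: r² - 13r - 30 = 0.
Solving gives r = 15 or r = -2.
Check each candidate in the original equation:
  r = 15: √(81) = 9, while -r + 6 = -9 — extraneous.
  r = -2: √(64) = 8, while -r + 6 = 8 — valid.

r = -2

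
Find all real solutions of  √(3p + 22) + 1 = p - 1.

p = 9

Isolate the radical: √(3p + 22) = p - 2.
Square both sides: 3p + 22 = (p - 2)².
Expand and rearrange: p² - 7p - 18 = 0.
Solving gives p = 9 or p = -2.
Check each candidate in the original equation:
  p = 9: √(49) = 7, while p - 2 = 7 — valid.
  p = -2: √(16) = 4, while p - 2 = -4 — extraneous.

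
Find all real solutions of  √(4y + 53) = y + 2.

Square both sides: 4y + 53 = (y + 2)².
Expand and rearrange: y² - 49 = 0.
Solving gives y = 7 or y = -7.
Check each candidate in the original equation:
  y = 7: √(81) = 9, while y + 2 = 9 — valid.
  y = -7: √(25) = 5, while y + 2 = -5 — extraneous.

y = 7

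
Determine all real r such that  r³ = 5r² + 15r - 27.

Rearrange: r³ - 5r² - 15r + 27 = 0.
Possible rational roots are divisors of 27. Testing r = -3 gives 0, so (r + 3) is a factor.
Divide: r³ - 5r² - 15r + 27 = (r + 3)(r² - 8r + 9).
Apply the quadratic formula to r² - 8r + 9 = 0: r = (8 ± √28)/2, i.e. r ≈ 6.6458 or r ≈ 1.3542.

r = -3 or r = 1.3542 or r = 6.6458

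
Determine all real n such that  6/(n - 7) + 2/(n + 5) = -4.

n = -5.5678 or n = 5.5678

Multiply both sides by (n - 7)(n + 5):
6(n + 5) + 2(n - 7) = -4(n - 7)(n + 5).
Expand and collect terms: -4n^2 + 124 = 0.
By the quadratic formula, n = (0 +/- sqrt(1984)) / -8, so n ~= -5.5678 or n ~= 5.5678.
Neither value makes a denominator zero (n != 7, n != -5), so both are valid.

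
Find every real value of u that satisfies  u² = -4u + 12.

Bring every term to one side: u² + 4u - 12 = 0.
Factor: (u - 2)(u + 6) = 0.
So u = 2 or u = -6.

u = -6 or u = 2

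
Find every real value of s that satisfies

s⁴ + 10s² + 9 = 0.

No real solutions.

Let u = s². The equation becomes u² + 10u + 9 = 0.
Factor: (u + 9)(u + 1) = 0, so u = -9 or u = -1.
s² = -9 < 0 has no real solution.
s² = -1 < 0 has no real solution.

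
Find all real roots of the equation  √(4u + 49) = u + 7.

u = 0

Square both sides: 4u + 49 = (u + 7)².
Expand and rearrange: u² + 10u = 0.
Solving gives u = 0 or u = -10.
Check each candidate in the original equation:
  u = 0: √(49) = 7, while u + 7 = 7 — valid.
  u = -10: √(9) = 3, while u + 7 = -3 — extraneous.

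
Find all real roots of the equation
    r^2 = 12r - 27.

r = 3 or r = 9

Bring every term to one side: r^2 - 12r + 27 = 0.
Factor: (r - 3)(r - 9) = 0.
So r = 3 or r = 9.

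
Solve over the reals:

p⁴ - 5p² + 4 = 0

p = -2 or p = -1 or p = 1 or p = 2

Let u = p². The equation becomes u² - 5u + 4 = 0.
Factor: (u - 4)(u - 1) = 0, so u = 4 or u = 1.
p² = 4 gives p = ±2.
p² = 1 gives p = ±1.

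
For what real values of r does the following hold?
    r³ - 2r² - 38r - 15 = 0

r = -5 or r = -0.4051 or r = 7.4051

Possible rational roots are divisors of -15. Testing r = -5 gives 0, so (r + 5) is a factor.
Divide: r³ - 2r² - 38r - 15 = (r + 5)(r² - 7r - 3).
Apply the quadratic formula to r² - 7r - 3 = 0: r = (7 ± √61)/2, i.e. r ≈ 7.4051 or r ≈ -0.4051.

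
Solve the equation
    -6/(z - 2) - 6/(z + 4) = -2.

Multiply both sides by (z - 2)(z + 4):
-6(z + 4) - 6(z - 2) = -2(z - 2)(z + 4).
Expand and collect terms: -2z^2 + 8z + 28 = 0.
By the quadratic formula, z = (-8 +/- sqrt(288)) / -4, so z ~= -2.2426 or z ~= 6.2426.
Neither value makes a denominator zero (z != 2, z != -4), so both are valid.

z = -2.2426 or z = 6.2426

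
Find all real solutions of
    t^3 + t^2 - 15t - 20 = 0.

Possible rational roots are divisors of -20. Testing t = 4 gives 0, so (t - 4) is a factor.
Divide: t^3 + t^2 - 15t - 20 = (t - 4)(t^2 + 5t + 5).
Apply the quadratic formula to t^2 + 5t + 5 = 0: t = (-5 +/- sqrt(5))/2, i.e. t ~= -1.382 or t ~= -3.618.

t = -3.618 or t = -1.382 or t = 4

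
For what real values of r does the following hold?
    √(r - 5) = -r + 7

Square both sides: r - 5 = (-r + 7)².
Expand and rearrange: r² - 15r + 54 = 0.
Solving gives r = 9 or r = 6.
Check each candidate in the original equation:
  r = 9: √(4) = 2, while -r + 7 = -2 — extraneous.
  r = 6: √(1) = 1, while -r + 7 = 1 — valid.

r = 6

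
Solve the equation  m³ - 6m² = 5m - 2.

m = -1 or m = 0.2984 or m = 6.7016

Rearrange: m³ - 6m² - 5m + 2 = 0.
Possible rational roots are divisors of 2. Testing m = -1 gives 0, so (m + 1) is a factor.
Divide: m³ - 6m² - 5m + 2 = (m + 1)(m² - 7m + 2).
Apply the quadratic formula to m² - 7m + 2 = 0: m = (7 ± √41)/2, i.e. m ≈ 6.7016 or m ≈ 0.2984.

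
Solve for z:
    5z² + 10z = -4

z = -1.4472 or z = -0.5528

Rearrange to standard form: 5z² + 10z + 4 = 0.
Discriminant: (10)² − 4·5·4 = 20.
Quadratic formula: z = (-10 ± √20) / 10.
So z = -1 + √(5)/5 ≈ -0.5528 or z = -1 - √(5)/5 ≈ -1.4472.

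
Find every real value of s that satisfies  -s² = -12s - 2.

Rearrange to standard form: -s² + 12s + 2 = 0.
Discriminant: (12)² − 4·(-1)·2 = 152.
Quadratic formula: s = (-12 ± √152) / (-2).
So s = 6 - √(38) ≈ -0.1644 or s = 6 + √(38) ≈ 12.1644.

s = -0.1644 or s = 12.1644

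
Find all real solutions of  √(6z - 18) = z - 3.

z = 3 or z = 9

Square both sides: 6z - 18 = (z - 3)².
Expand and rearrange: z² - 12z + 27 = 0.
Solving gives z = 9 or z = 3.
Check each candidate in the original equation:
  z = 9: √(36) = 6, while z - 3 = 6 — valid.
  z = 3: √(0) = 0, while z - 3 = 0 — valid.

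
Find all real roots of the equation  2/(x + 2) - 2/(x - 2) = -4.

x = -2.4495 or x = 2.4495

Multiply both sides by (x + 2)(x - 2):
2(x - 2) - 2(x + 2) = -4(x + 2)(x - 2).
Expand and collect terms: -4x^2 + 24 = 0.
By the quadratic formula, x = (0 +/- sqrt(384)) / -8, so x ~= -2.4495 or x ~= 2.4495.
Neither value makes a denominator zero (x != -2, x != 2), so both are valid.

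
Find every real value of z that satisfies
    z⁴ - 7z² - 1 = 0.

Let u = z². The equation becomes u² - 7u - 1 = 0.
By the quadratic formula, u = 7/2 + √(53)/2 or u = 7/2 - √(53)/2.
z² = 7/2 + √(53)/2 gives z = ±√(7/2 + √(53)/2) ≈ ±2.6721.
z² = 7/2 - √(53)/2 < 0 has no real solution.

z = -2.6721 or z = 2.6721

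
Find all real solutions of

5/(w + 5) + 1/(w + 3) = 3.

w = -3.8165 or w = -2.1835

Multiply both sides by (w + 5)(w + 3):
5(w + 3) + (w + 5) = 3(w + 5)(w + 3).
Expand and collect terms: 3w² + 18w + 25 = 0.
By the quadratic formula, w = (-18 ± √24) / 6, so w ≈ -2.1835 or w ≈ -3.8165.
Neither value makes a denominator zero (w ≠ -5, w ≠ -3), so both are valid.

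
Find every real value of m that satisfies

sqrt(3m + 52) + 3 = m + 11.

m = -1

Isolate the radical: sqrt(3m + 52) = m + 8.
Square both sides: 3m + 52 = (m + 8)^2.
Expand and rearrange: m^2 + 13m + 12 = 0.
Solving gives m = -1 or m = -12.
Check each candidate in the original equation:
  m = -1: sqrt(49) = 7, while m + 8 = 7 — valid.
  m = -12: sqrt(16) = 4, while m + 8 = -4 — extraneous.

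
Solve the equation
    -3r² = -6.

Rearrange to standard form: -3r² + 6 = 0.
Discriminant: (0)² − 4·(-3)·6 = 72.
Quadratic formula: r = (0 ± √72) / (-6).
So r = -√(2) ≈ -1.4142 or r = √(2) ≈ 1.4142.

r = -1.4142 or r = 1.4142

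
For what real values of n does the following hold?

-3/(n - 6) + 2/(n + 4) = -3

n = -4.6092 or n = 6.9426

Multiply both sides by (n - 6)(n + 4):
-3(n + 4) + 2(n - 6) = -3(n - 6)(n + 4).
Expand and collect terms: -3n^2 + 7n + 96 = 0.
By the quadratic formula, n = (-7 +/- sqrt(1201)) / -6, so n ~= -4.6092 or n ~= 6.9426.
Neither value makes a denominator zero (n != 6, n != -4), so both are valid.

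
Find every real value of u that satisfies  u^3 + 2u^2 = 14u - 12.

u = -5.1623 or u = 1.1623 or u = 2

Rearrange: u^3 + 2u^2 - 14u + 12 = 0.
Possible rational roots are divisors of 12. Testing u = 2 gives 0, so (u - 2) is a factor.
Divide: u^3 + 2u^2 - 14u + 12 = (u - 2)(u^2 + 4u - 6).
Apply the quadratic formula to u^2 + 4u - 6 = 0: u = (-4 +/- sqrt(40))/2, i.e. u ~= 1.1623 or u ~= -5.1623.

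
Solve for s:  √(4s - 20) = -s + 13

Square both sides: 4s - 20 = (-s + 13)².
Expand and rearrange: s² - 30s + 189 = 0.
Solving gives s = 21 or s = 9.
Check each candidate in the original equation:
  s = 21: √(64) = 8, while -s + 13 = -8 — extraneous.
  s = 9: √(16) = 4, while -s + 13 = 4 — valid.

s = 9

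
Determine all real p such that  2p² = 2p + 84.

p = -6 or p = 7

Bring every term to one side: 2p² - 2p - 84 = 0.
Factor: 2(p + 6)(p - 7) = 0.
So p = -6 or p = 7.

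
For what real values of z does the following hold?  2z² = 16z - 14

Bring every term to one side: 2z² - 16z + 14 = 0.
Factor: 2(z - 1)(z - 7) = 0.
So z = 1 or z = 7.

z = 1 or z = 7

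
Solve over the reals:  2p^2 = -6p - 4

p = -2 or p = -1

Bring every term to one side: 2p^2 + 6p + 4 = 0.
Factor: 2(p + 2)(p + 1) = 0.
So p = -2 or p = -1.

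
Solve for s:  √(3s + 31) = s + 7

s = -2

Square both sides: 3s + 31 = (s + 7)².
Expand and rearrange: s² + 11s + 18 = 0.
Solving gives s = -2 or s = -9.
Check each candidate in the original equation:
  s = -2: √(25) = 5, while s + 7 = 5 — valid.
  s = -9: √(4) = 2, while s + 7 = -2 — extraneous.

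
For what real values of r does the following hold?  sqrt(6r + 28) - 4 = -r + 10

Isolate the radical: sqrt(6r + 28) = -r + 14.
Square both sides: 6r + 28 = (-r + 14)^2.
Expand and rearrange: r^2 - 34r + 168 = 0.
Solving gives r = 28 or r = 6.
Check each candidate in the original equation:
  r = 28: sqrt(196) = 14, while -r + 14 = -14 — extraneous.
  r = 6: sqrt(64) = 8, while -r + 14 = 8 — valid.

r = 6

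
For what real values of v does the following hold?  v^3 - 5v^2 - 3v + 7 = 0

Possible rational roots are divisors of 7. Testing v = 1 gives 0, so (v - 1) is a factor.
Divide: v^3 - 5v^2 - 3v + 7 = (v - 1)(v^2 - 4v - 7).
Apply the quadratic formula to v^2 - 4v - 7 = 0: v = (4 +/- sqrt(44))/2, i.e. v ~= 5.3166 or v ~= -1.3166.

v = -1.3166 or v = 1 or v = 5.3166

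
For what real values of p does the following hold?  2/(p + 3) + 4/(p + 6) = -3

p = -7.5616 or p = -3.4384

Multiply both sides by (p + 3)(p + 6):
2(p + 6) + 4(p + 3) = -3(p + 3)(p + 6).
Expand and collect terms: -3p² - 33p - 78 = 0.
By the quadratic formula, p = (33 ± √153) / -6, so p ≈ -7.5616 or p ≈ -3.4384.
Neither value makes a denominator zero (p ≠ -3, p ≠ -6), so both are valid.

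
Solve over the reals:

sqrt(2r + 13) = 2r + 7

r = -2

Square both sides: 2r + 13 = (2r + 7)^2.
Expand and rearrange: 4r^2 + 26r + 36 = 0.
Solving gives r = -2 or r = -4.5.
Check each candidate in the original equation:
  r = -2: sqrt(9) = 3, while 2r + 7 = 3 — valid.
  r = -4.5: sqrt(4) = 2, while 2r + 7 = -2 — extraneous.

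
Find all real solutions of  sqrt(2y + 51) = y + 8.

y = -1

Square both sides: 2y + 51 = (y + 8)^2.
Expand and rearrange: y^2 + 14y + 13 = 0.
Solving gives y = -1 or y = -13.
Check each candidate in the original equation:
  y = -1: sqrt(49) = 7, while y + 8 = 7 — valid.
  y = -13: sqrt(25) = 5, while y + 8 = -5 — extraneous.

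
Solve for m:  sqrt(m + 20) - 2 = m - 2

Isolate the radical: sqrt(m + 20) = m.
Square both sides: m + 20 = (m)^2.
Expand and rearrange: m^2 - m - 20 = 0.
Solving gives m = 5 or m = -4.
Check each candidate in the original equation:
  m = 5: sqrt(25) = 5, while m = 5 — valid.
  m = -4: sqrt(16) = 4, while m = -4 — extraneous.

m = 5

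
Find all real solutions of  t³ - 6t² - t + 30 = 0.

Possible rational roots are divisors of 30. Testing t = 3 gives 0, so (t - 3) is a factor.
Divide: t³ - 6t² - t + 30 = (t - 3)(t² - 3t - 10).
Factor the quadratic: t = 5 or t = -2.

t = -2 or t = 3 or t = 5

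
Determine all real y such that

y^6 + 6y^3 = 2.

Let u = y^3. The equation becomes u^2 + 6u - 2 = 0.
By the quadratic formula, u = -3 + sqrt(11) or u = -sqrt(11) - 3.
y^3 = -3 + sqrt(11) gives y = (-3 + sqrt(11))^(1/3) ~= 0.6816.
y^3 = -sqrt(11) - 3 gives y = -(3 + sqrt(11))^(1/3) ~= -1.8485.

y = -1.8485 or y = 0.6816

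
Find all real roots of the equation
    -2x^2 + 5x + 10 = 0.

x = -1.3117 or x = 3.8117

Discriminant: (5)^2 - 4*(-2)*10 = 105.
Quadratic formula: x = (-5 +/- sqrt(105)) / (-4).
So x = 5/4 - sqrt(105)/4 ~= -1.3117 or x = 5/4 + sqrt(105)/4 ~= 3.8117.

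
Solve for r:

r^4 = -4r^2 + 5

r = -1 or r = 1

Let u = r^2. The equation becomes u^2 + 4u - 5 = 0.
Factor: (u - 1)(u + 5) = 0, so u = 1 or u = -5.
r^2 = 1 gives r = +/-1.
r^2 = -5 < 0 has no real solution.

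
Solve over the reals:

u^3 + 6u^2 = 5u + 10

u = -6.5311 or u = -1 or u = 1.5311

Rearrange: u^3 + 6u^2 - 5u - 10 = 0.
Possible rational roots are divisors of -10. Testing u = -1 gives 0, so (u + 1) is a factor.
Divide: u^3 + 6u^2 - 5u - 10 = (u + 1)(u^2 + 5u - 10).
Apply the quadratic formula to u^2 + 5u - 10 = 0: u = (-5 +/- sqrt(65))/2, i.e. u ~= 1.5311 or u ~= -6.5311.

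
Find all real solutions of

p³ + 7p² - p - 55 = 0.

Possible rational roots are divisors of -55. Testing p = -5 gives 0, so (p + 5) is a factor.
Divide: p³ + 7p² - p - 55 = (p + 5)(p² + 2p - 11).
Apply the quadratic formula to p² + 2p - 11 = 0: p = (-2 ± √48)/2, i.e. p ≈ 2.4641 or p ≈ -4.4641.

p = -5 or p = -4.4641 or p = 2.4641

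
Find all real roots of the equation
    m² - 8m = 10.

Rearrange to standard form: m² - 8m - 10 = 0.
Discriminant: (-8)² − 4·1·(-10) = 104.
Quadratic formula: m = (8 ± √104) / 2.
So m = 4 + √(26) ≈ 9.099 or m = 4 - √(26) ≈ -1.099.

m = -1.099 or m = 9.099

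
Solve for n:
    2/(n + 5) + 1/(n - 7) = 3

n = -4.3523 or n = 7.3523

Multiply both sides by (n + 5)(n - 7):
2(n - 7) + (n + 5) = 3(n + 5)(n - 7).
Expand and collect terms: 3n^2 - 9n - 96 = 0.
By the quadratic formula, n = (9 +/- sqrt(1233)) / 6, so n ~= 7.3523 or n ~= -4.3523.
Neither value makes a denominator zero (n != -5, n != 7), so both are valid.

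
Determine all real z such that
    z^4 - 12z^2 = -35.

z = -2.6458 or z = -2.2361 or z = 2.2361 or z = 2.6458

Let u = z^2. The equation becomes u^2 - 12u + 35 = 0.
Factor: (u - 7)(u - 5) = 0, so u = 7 or u = 5.
z^2 = 7 gives z = +/-sqrt(7) ~= +/-2.6458.
z^2 = 5 gives z = +/-sqrt(5) ~= +/-2.2361.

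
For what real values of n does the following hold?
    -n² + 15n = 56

Bring every term to one side: -n² + 15n - 56 = 0.
Factor: -1(n - 7)(n - 8) = 0.
So n = 7 or n = 8.

n = 7 or n = 8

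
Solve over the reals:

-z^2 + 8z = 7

Bring every term to one side: -z^2 + 8z - 7 = 0.
Factor: -1(z - 1)(z - 7) = 0.
So z = 1 or z = 7.

z = 1 or z = 7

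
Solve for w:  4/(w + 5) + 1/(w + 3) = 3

w = -4 or w = -2.3333

Multiply both sides by (w + 5)(w + 3):
4(w + 3) + (w + 5) = 3(w + 5)(w + 3).
Expand and collect terms: 3w^2 + 19w + 28 = 0.
Factor or apply the quadratic formula: w = -2.3333 or w = -4.
Neither value makes a denominator zero (w != -5, w != -3), so both are valid.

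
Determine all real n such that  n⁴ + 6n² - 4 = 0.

Let u = n². The equation becomes u² + 6u - 4 = 0.
By the quadratic formula, u = -3 + √(13) or u = -√(13) - 3.
n² = -3 + √(13) gives n = ±√(-3 + √(13)) ≈ ±0.7782.
n² = -√(13) - 3 < 0 has no real solution.

n = -0.7782 or n = 0.7782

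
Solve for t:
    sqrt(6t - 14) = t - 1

Square both sides: 6t - 14 = (t - 1)^2.
Expand and rearrange: t^2 - 8t + 15 = 0.
Solving gives t = 5 or t = 3.
Check each candidate in the original equation:
  t = 5: sqrt(16) = 4, while t - 1 = 4 — valid.
  t = 3: sqrt(4) = 2, while t - 1 = 2 — valid.

t = 3 or t = 5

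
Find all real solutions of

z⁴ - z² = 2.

z = -1.4142 or z = 1.4142

Let u = z². The equation becomes u² - u - 2 = 0.
Factor: (u + 1)(u - 2) = 0, so u = -1 or u = 2.
z² = -1 < 0 has no real solution.
z² = 2 gives z = ±√(2) ≈ ±1.4142.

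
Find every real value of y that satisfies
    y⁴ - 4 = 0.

y = -1.4142 or y = 1.4142

Let u = y². The equation becomes u² - 4 = 0.
Factor: (u - 2)(u + 2) = 0, so u = 2 or u = -2.
y² = 2 gives y = ±√(2) ≈ ±1.4142.
y² = -2 < 0 has no real solution.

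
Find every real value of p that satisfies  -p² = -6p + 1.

Rearrange to standard form: -p² + 6p - 1 = 0.
Discriminant: (6)² − 4·(-1)·(-1) = 32.
Quadratic formula: p = (-6 ± √32) / (-2).
So p = 3 - 2·√(2) ≈ 0.1716 or p = 2·√(2) + 3 ≈ 5.8284.

p = 0.1716 or p = 5.8284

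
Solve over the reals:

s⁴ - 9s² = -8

Let u = s². The equation becomes u² - 9u + 8 = 0.
Factor: (u - 8)(u - 1) = 0, so u = 8 or u = 1.
s² = 8 gives s = ±2·√(2) ≈ ±2.8284.
s² = 1 gives s = ±1.

s = -2.8284 or s = -1 or s = 1 or s = 2.8284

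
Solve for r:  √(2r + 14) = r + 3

Square both sides: 2r + 14 = (r + 3)².
Expand and rearrange: r² + 4r - 5 = 0.
Solving gives r = 1 or r = -5.
Check each candidate in the original equation:
  r = 1: √(16) = 4, while r + 3 = 4 — valid.
  r = -5: √(4) = 2, while r + 3 = -2 — extraneous.

r = 1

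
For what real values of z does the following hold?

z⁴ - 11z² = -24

z = -2.8284 or z = -1.7321 or z = 1.7321 or z = 2.8284

Let u = z². The equation becomes u² - 11u + 24 = 0.
Factor: (u - 3)(u - 8) = 0, so u = 3 or u = 8.
z² = 3 gives z = ±√(3) ≈ ±1.7321.
z² = 8 gives z = ±2·√(2) ≈ ±2.8284.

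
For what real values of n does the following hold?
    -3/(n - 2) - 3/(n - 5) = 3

Multiply both sides by (n - 2)(n - 5):
-3(n - 5) - 3(n - 2) = 3(n - 2)(n - 5).
Expand and collect terms: 3n² - 15n + 9 = 0.
By the quadratic formula, n = (15 ± √117) / 6, so n ≈ 4.3028 or n ≈ 0.6972.
Neither value makes a denominator zero (n ≠ 2, n ≠ 5), so both are valid.

n = 0.6972 or n = 4.3028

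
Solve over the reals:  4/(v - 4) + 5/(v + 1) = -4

v = -2.4782 or v = 3.2282

Multiply both sides by (v - 4)(v + 1):
4(v + 1) + 5(v - 4) = -4(v - 4)(v + 1).
Expand and collect terms: -4v² + 3v + 32 = 0.
By the quadratic formula, v = (-3 ± √521) / -8, so v ≈ -2.4782 or v ≈ 3.2282.
Neither value makes a denominator zero (v ≠ 4, v ≠ -1), so both are valid.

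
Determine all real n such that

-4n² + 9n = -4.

n = -0.3802 or n = 2.6302

Rearrange to standard form: -4n² + 9n + 4 = 0.
Discriminant: (9)² − 4·(-4)·4 = 145.
Quadratic formula: n = (-9 ± √145) / (-8).
So n = 9/8 - √(145)/8 ≈ -0.3802 or n = 9/8 + √(145)/8 ≈ 2.6302.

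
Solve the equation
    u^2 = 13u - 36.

u = 4 or u = 9

Bring every term to one side: u^2 - 13u + 36 = 0.
Factor: (u - 4)(u - 9) = 0.
So u = 4 or u = 9.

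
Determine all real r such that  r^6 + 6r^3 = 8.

r = -1.9241 or r = 1.0395

Let u = r^3. The equation becomes u^2 + 6u - 8 = 0.
By the quadratic formula, u = -3 + sqrt(17) or u = -sqrt(17) - 3.
r^3 = -3 + sqrt(17) gives r = (-3 + sqrt(17))^(1/3) ~= 1.0395.
r^3 = -sqrt(17) - 3 gives r = -(3 + sqrt(17))^(1/3) ~= -1.9241.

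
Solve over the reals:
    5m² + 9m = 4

m = -2.1689 or m = 0.3689

Rearrange to standard form: 5m² + 9m - 4 = 0.
Discriminant: (9)² − 4·5·(-4) = 161.
Quadratic formula: m = (-9 ± √161) / 10.
So m = -9/10 + √(161)/10 ≈ 0.3689 or m = -√(161)/10 - 9/10 ≈ -2.1689.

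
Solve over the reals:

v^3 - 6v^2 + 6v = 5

v = 5

Rearrange: v^3 - 6v^2 + 6v - 5 = 0.
Possible rational roots are divisors of -5. Testing v = 5 gives 0, so (v - 5) is a factor.
Divide: v^3 - 6v^2 + 6v - 5 = (v - 5)(v^2 - v + 1).
The quadratic v^2 - v + 1 has discriminant -3 < 0, so no further real roots.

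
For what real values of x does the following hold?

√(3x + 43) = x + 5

x = 2

Square both sides: 3x + 43 = (x + 5)².
Expand and rearrange: x² + 7x - 18 = 0.
Solving gives x = 2 or x = -9.
Check each candidate in the original equation:
  x = 2: √(49) = 7, while x + 5 = 7 — valid.
  x = -9: √(16) = 4, while x + 5 = -4 — extraneous.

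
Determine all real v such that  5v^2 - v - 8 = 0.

v = -1.1689 or v = 1.3689

Discriminant: (-1)^2 - 4*5*(-8) = 161.
Quadratic formula: v = (1 +/- sqrt(161)) / 10.
So v = 1/10 + sqrt(161)/10 ~= 1.3689 or v = 1/10 - sqrt(161)/10 ~= -1.1689.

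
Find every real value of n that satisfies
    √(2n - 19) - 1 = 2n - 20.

n = 9.5 or n = 10

Isolate the radical: √(2n - 19) = 2n - 19.
Square both sides: 2n - 19 = (2n - 19)².
Expand and rearrange: 4n² - 78n + 380 = 0.
Solving gives n = 10 or n = 9.5.
Check each candidate in the original equation:
  n = 10: √(1) = 1, while 2n - 19 = 1 — valid.
  n = 9.5: √(0) = 0, while 2n - 19 = 0 — valid.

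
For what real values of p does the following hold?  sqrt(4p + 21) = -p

p = -3

Square both sides: 4p + 21 = (-p)^2.
Expand and rearrange: p^2 - 4p - 21 = 0.
Solving gives p = 7 or p = -3.
Check each candidate in the original equation:
  p = 7: sqrt(49) = 7, while -p = -7 — extraneous.
  p = -3: sqrt(9) = 3, while -p = 3 — valid.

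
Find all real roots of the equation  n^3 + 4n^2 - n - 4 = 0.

n = -4 or n = -1 or n = 1

Possible rational roots are divisors of -4. Testing n = -4 gives 0, so (n + 4) is a factor.
Divide: n^3 + 4n^2 - n - 4 = (n + 4)(n^2 - 1).
Factor the quadratic: n = 1 or n = -1.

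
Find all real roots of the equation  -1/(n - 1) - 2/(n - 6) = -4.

n = 1.2263 or n = 6.5237

Multiply both sides by (n - 1)(n - 6):
-(n - 6) - 2(n - 1) = -4(n - 1)(n - 6).
Expand and collect terms: -4n² + 31n - 32 = 0.
By the quadratic formula, n = (-31 ± √449) / -8, so n ≈ 1.2263 or n ≈ 6.5237.
Neither value makes a denominator zero (n ≠ 1, n ≠ 6), so both are valid.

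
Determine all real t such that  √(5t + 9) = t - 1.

Square both sides: 5t + 9 = (t - 1)².
Expand and rearrange: t² - 7t - 8 = 0.
Solving gives t = 8 or t = -1.
Check each candidate in the original equation:
  t = 8: √(49) = 7, while t - 1 = 7 — valid.
  t = -1: √(4) = 2, while t - 1 = -2 — extraneous.

t = 8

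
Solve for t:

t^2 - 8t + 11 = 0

t = 1.7639 or t = 6.2361

Discriminant: (-8)^2 - 4*1*11 = 20.
Quadratic formula: t = (8 +/- sqrt(20)) / 2.
So t = sqrt(5) + 4 ~= 6.2361 or t = 4 - sqrt(5) ~= 1.7639.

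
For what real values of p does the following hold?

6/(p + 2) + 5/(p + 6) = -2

p = -10 or p = -3.5

Multiply both sides by (p + 2)(p + 6):
6(p + 6) + 5(p + 2) = -2(p + 2)(p + 6).
Expand and collect terms: -2p² - 27p - 70 = 0.
Factor or apply the quadratic formula: p = -10 or p = -3.5.
Neither value makes a denominator zero (p ≠ -2, p ≠ -6), so both are valid.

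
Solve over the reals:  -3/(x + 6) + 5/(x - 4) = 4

x = -6.6714 or x = 5.1714

Multiply both sides by (x + 6)(x - 4):
-3(x - 4) + 5(x + 6) = 4(x + 6)(x - 4).
Expand and collect terms: 4x² + 6x - 138 = 0.
By the quadratic formula, x = (-6 ± √2244) / 8, so x ≈ 5.1714 or x ≈ -6.6714.
Neither value makes a denominator zero (x ≠ -6, x ≠ 4), so both are valid.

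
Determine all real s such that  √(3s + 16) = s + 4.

s = 0

Square both sides: 3s + 16 = (s + 4)².
Expand and rearrange: s² + 5s = 0.
Solving gives s = 0 or s = -5.
Check each candidate in the original equation:
  s = 0: √(16) = 4, while s + 4 = 4 — valid.
  s = -5: √(1) = 1, while s + 4 = -1 — extraneous.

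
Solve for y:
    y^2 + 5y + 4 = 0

Factor: (y + 4)(y + 1) = 0.
So y = -4 or y = -1.

y = -4 or y = -1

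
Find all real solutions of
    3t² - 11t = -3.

t = 0.2967 or t = 3.3699

Rearrange to standard form: 3t² - 11t + 3 = 0.
Discriminant: (-11)² − 4·3·3 = 85.
Quadratic formula: t = (11 ± √85) / 6.
So t = √(85)/6 + 11/6 ≈ 3.3699 or t = 11/6 - √(85)/6 ≈ 0.2967.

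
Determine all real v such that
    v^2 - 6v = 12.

Rearrange to standard form: v^2 - 6v - 12 = 0.
Discriminant: (-6)^2 - 4*1*(-12) = 84.
Quadratic formula: v = (6 +/- sqrt(84)) / 2.
So v = 3 + sqrt(21) ~= 7.5826 or v = 3 - sqrt(21) ~= -1.5826.

v = -1.5826 or v = 7.5826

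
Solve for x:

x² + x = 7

x = -3.1926 or x = 2.1926

Rearrange to standard form: x² + x - 7 = 0.
Discriminant: (1)² − 4·1·(-7) = 29.
Quadratic formula: x = (-1 ± √29) / 2.
So x = -1/2 + √(29)/2 ≈ 2.1926 or x = -√(29)/2 - 1/2 ≈ -3.1926.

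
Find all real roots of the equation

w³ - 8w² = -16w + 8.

Rearrange: w³ - 8w² + 16w - 8 = 0.
Possible rational roots are divisors of -8. Testing w = 2 gives 0, so (w - 2) is a factor.
Divide: w³ - 8w² + 16w - 8 = (w - 2)(w² - 6w + 4).
Apply the quadratic formula to w² - 6w + 4 = 0: w = (6 ± √20)/2, i.e. w ≈ 5.2361 or w ≈ 0.7639.

w = 0.7639 or w = 2 or w = 5.2361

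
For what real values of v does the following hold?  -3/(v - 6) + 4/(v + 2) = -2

Multiply both sides by (v - 6)(v + 2):
-3(v + 2) + 4(v - 6) = -2(v - 6)(v + 2).
Expand and collect terms: -2v^2 + 7v + 54 = 0.
By the quadratic formula, v = (-7 +/- sqrt(481)) / -4, so v ~= -3.7329 or v ~= 7.2329.
Neither value makes a denominator zero (v != 6, v != -2), so both are valid.

v = -3.7329 or v = 7.2329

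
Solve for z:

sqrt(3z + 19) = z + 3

Square both sides: 3z + 19 = (z + 3)^2.
Expand and rearrange: z^2 + 3z - 10 = 0.
Solving gives z = 2 or z = -5.
Check each candidate in the original equation:
  z = 2: sqrt(25) = 5, while z + 3 = 5 — valid.
  z = -5: sqrt(4) = 2, while z + 3 = -2 — extraneous.

z = 2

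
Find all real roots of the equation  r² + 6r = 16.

r = -8 or r = 2

Bring every term to one side: r² + 6r - 16 = 0.
Factor: (r + 8)(r - 2) = 0.
So r = -8 or r = 2.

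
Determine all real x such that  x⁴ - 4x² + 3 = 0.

x = -1.7321 or x = -1 or x = 1 or x = 1.7321

Let u = x². The equation becomes u² - 4u + 3 = 0.
Factor: (u - 1)(u - 3) = 0, so u = 1 or u = 3.
x² = 1 gives x = ±1.
x² = 3 gives x = ±√(3) ≈ ±1.7321.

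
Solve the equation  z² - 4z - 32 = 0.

z = -4 or z = 8

Factor: (z + 4)(z - 8) = 0.
So z = -4 or z = 8.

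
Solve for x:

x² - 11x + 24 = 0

x = 3 or x = 8

Factor: (x - 8)(x - 3) = 0.
So x = 8 or x = 3.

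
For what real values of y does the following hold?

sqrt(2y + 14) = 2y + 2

y = 1

Square both sides: 2y + 14 = (2y + 2)^2.
Expand and rearrange: 4y^2 + 6y - 10 = 0.
Solving gives y = 1 or y = -2.5.
Check each candidate in the original equation:
  y = 1: sqrt(16) = 4, while 2y + 2 = 4 — valid.
  y = -2.5: sqrt(9) = 3, while 2y + 2 = -3 — extraneous.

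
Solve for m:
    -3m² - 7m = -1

Rearrange to standard form: -3m² - 7m + 1 = 0.
Discriminant: (-7)² − 4·(-3)·1 = 61.
Quadratic formula: m = (7 ± √61) / (-6).
So m = -√(61)/6 - 7/6 ≈ -2.4684 or m = -7/6 + √(61)/6 ≈ 0.135.

m = -2.4684 or m = 0.135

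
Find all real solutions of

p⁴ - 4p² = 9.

p = -2.3676 or p = 2.3676

Let u = p². The equation becomes u² - 4u - 9 = 0.
By the quadratic formula, u = 2 + √(13) or u = 2 - √(13).
p² = 2 + √(13) gives p = ±√(2 + √(13)) ≈ ±2.3676.
p² = 2 - √(13) < 0 has no real solution.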